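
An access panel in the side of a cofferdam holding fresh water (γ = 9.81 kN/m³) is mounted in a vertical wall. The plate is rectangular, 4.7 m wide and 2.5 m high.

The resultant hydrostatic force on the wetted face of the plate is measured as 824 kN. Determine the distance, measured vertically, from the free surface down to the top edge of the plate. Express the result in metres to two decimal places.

γ = 9.81 kN/m³.
A = 4.7 × 2.5 = 11.75 m².
From F = γ·h_c·A, the centroid depth is h_c = 824/(9.81 × 11.75) = 7.14859 m.
The centroid lies 2.5/2 = 1.25 m below the top edge, so the top edge sits at h_top = 7.14859 − 1.25 = 5.89859 m below the surface.

d_top ≈ 5.90 m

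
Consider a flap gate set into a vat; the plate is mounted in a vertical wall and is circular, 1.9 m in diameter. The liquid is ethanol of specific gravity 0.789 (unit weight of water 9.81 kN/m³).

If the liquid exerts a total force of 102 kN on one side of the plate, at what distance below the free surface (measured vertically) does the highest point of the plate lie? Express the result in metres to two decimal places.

γ = 0.789 × 9.81 = 7.74009 kN/m³.
A = π(0.95)² = 2.83529 m².
From F = γ·h_c·A, the centroid depth is h_c = 102/(7.74009 × 2.83529) = 4.6479 m.
The centroid is at the centre, 0.95 m below the top of the plate, so the highest point sits at h_top = 4.6479 − 0.95 = 3.6979 m below the surface.

d_top ≈ 3.70 m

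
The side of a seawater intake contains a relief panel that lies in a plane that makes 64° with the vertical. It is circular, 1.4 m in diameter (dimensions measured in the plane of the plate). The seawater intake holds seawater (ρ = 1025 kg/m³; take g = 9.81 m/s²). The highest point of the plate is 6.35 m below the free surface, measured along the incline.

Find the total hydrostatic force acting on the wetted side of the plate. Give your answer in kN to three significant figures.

F ≈ 47.8 kN

γ = ρg = 1025 × 9.81 / 1000 = 10.05525 kN/m³.
The plate makes 64° with the vertical, i.e. θ = 90° − 64° = 26° to the horizontal. Measuring y along the incline from the free-surface line, vertical depth h = y·sinθ with sinθ = 0.438371.
The centroid is at the centre, 0.7 m below the top of the plate, so y_c = 6.35 + 0.7 = 7.05 m and h_c = 7.05 × 0.438371 = 3.09052 m.
A = π(0.7)² = 1.53938 m².
Resultant F = γ·h_c·A = 10.05525 × 3.09052 × 1.53938 = 47.8377 kN.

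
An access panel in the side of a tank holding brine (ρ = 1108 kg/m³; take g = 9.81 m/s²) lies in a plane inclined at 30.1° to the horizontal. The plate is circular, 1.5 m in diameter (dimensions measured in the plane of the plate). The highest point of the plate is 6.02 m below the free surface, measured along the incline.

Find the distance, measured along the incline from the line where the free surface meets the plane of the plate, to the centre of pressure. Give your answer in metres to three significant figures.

γ = ρg = 1108 × 9.81 / 1000 = 10.86948 kN/m³.
Let θ = 30.1° be the plate's angle to the horizontal; measure y along the incline from where the plane meets the free surface. Vertical depth h = y·sinθ with sinθ = 0.501511.
The centroid is at the centre, 0.75 m below the top of the plate, so y_c = 6.02 + 0.75 = 6.77 m and h_c = 6.77 × 0.501511 = 3.39523 m.
A = π(0.75)² = 1.76715 m².
Resultant F = γ·h_c·A = 10.86948 × 3.39523 × 1.76715 = 65.2156 kN.
I_c = πr⁴/4 = π × 0.75⁴/4 = 0.248505 m⁴.
Centre of pressure: y_p = y_c + I_c/(y_c·A) = 6.77 + 0.248505/(6.77 × 1.76715) = 6.77 + 0.0207717 = 6.79077 m along the plane.

y_p = 6.79 m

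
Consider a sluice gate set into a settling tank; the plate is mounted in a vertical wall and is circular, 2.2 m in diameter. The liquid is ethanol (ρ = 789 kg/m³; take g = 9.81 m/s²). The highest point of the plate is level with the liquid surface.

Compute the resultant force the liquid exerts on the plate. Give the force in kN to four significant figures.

F ≈ 32.36 kN

γ = ρg = 789 × 9.81 / 1000 = 7.74009 kN/m³.
The centroid is at the centre, 1.1 m below the top of the plate, so the centroid depth is h_c = 1.1 m.
A = π(1.1)² = 3.80133 m².
Resultant F = γ·h_c·A = 7.74009 × 1.1 × 3.80133 = 32.3649 kN.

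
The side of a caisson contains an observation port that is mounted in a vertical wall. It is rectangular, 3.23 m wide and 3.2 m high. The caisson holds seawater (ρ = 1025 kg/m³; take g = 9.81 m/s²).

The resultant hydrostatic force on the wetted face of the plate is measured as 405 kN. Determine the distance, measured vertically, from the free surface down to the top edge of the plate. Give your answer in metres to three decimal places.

d_top ≈ 2.297 m

γ = ρg = 1025 × 9.81 / 1000 = 10.05525 kN/m³.
A = 3.23 × 3.2 = 10.336 m².
From F = γ·h_c·A, the centroid depth is h_c = 405/(10.05525 × 10.336) = 3.89681 m.
The centroid lies 3.2/2 = 1.6 m below the top edge, so the top edge sits at h_top = 3.89681 − 1.6 = 2.29681 m below the surface.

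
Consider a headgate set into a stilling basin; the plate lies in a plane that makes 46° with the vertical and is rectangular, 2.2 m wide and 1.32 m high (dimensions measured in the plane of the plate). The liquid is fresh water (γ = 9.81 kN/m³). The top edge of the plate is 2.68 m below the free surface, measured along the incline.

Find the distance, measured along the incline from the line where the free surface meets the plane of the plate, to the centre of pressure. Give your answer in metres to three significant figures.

γ = 9.81 kN/m³.
The plate makes 46° with the vertical, i.e. θ = 90° − 46° = 44° to the horizontal. Measuring y along the incline from the free-surface line, vertical depth h = y·sinθ with sinθ = 0.694658.
The centroid lies 1.32/2 = 0.66 m below the top edge, so y_c = 2.68 + 0.66 = 3.34 m and h_c = 3.34 × 0.694658 = 2.32016 m.
A = 2.2 × 1.32 = 2.904 m².
Resultant F = γ·h_c·A = 9.81 × 2.32016 × 2.904 = 66.0973 kN.
I_c = b·h³/12 = 2.2 × 1.32³/12 = 0.421661 m⁴.
Centre of pressure: y_p = y_c + I_c/(y_c·A) = 3.34 + 0.421661/(3.34 × 2.904) = 3.34 + 0.0434731 = 3.38347 m along the plane.

y_p = 3.38 m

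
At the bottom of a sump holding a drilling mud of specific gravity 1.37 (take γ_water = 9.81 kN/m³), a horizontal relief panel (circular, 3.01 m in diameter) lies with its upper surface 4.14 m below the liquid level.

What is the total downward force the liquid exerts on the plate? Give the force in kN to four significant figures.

γ = 1.37 × 9.81 = 13.4397 kN/m³.
The plate is horizontal, so pressure is uniform at p = γ·h = 13.4397 × 4.14 = 55.6404 kN/m².
A = π(1.505)² = 7.11579 m².
F = p·A = 55.6404 × 7.11579 = 395.925 kN.

F ≈ 395.9 kN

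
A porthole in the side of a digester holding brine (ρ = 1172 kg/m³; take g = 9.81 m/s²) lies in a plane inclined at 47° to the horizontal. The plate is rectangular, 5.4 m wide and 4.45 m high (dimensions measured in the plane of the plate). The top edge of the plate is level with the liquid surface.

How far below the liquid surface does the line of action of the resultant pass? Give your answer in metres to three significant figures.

h_p = 2.17 m

γ = ρg = 1172 × 9.81 / 1000 = 11.49732 kN/m³.
Let θ = 47° be the plate's angle to the horizontal; measure y along the incline from where the plane meets the free surface. Vertical depth h = y·sinθ with sinθ = 0.731354.
The centroid lies 4.45/2 = 2.225 m below the top edge, so y_c = 2.225 m and h_c = 2.225 × 0.731354 = 1.62726 m.
A = 5.4 × 4.45 = 24.03 m².
Resultant F = γ·h_c·A = 11.49732 × 1.62726 × 24.03 = 449.58 kN.
I_c = b·h³/12 = 5.4 × 4.45³/12 = 39.6545 m⁴.
Centre of pressure: y_p = y_c + I_c/(y_c·A) = 2.225 + 39.6545/(2.225 × 24.03) = 2.225 + 0.741667 = 2.96667 m along the plane.
Vertically, h_p = y_p·sinθ = 2.96667 × 0.731354 = 2.16969 m.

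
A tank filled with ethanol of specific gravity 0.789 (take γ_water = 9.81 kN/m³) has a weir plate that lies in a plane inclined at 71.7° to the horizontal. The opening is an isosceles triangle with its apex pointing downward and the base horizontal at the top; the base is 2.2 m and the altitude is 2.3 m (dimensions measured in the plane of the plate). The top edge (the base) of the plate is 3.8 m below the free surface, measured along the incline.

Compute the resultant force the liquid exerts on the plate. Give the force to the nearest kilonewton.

F ≈ 85 kN

γ = 0.789 × 9.81 = 7.74009 kN/m³.
Let θ = 71.7° be the plate's angle to the horizontal; measure y along the incline from where the plane meets the free surface. Vertical depth h = y·sinθ with sinθ = 0.949425.
With the apex down, the centroid sits h/3 = 2.3/3 = 0.766667 m below the base (the top edge), so y_c = 3.8 + 0.766667 = 4.56667 m and h_c = 4.56667 × 0.949425 = 4.33571 m.
A = ½ × 2.2 × 2.3 = 2.53 m².
Resultant F = γ·h_c·A = 7.74009 × 4.33571 × 2.53 = 84.9037 kN.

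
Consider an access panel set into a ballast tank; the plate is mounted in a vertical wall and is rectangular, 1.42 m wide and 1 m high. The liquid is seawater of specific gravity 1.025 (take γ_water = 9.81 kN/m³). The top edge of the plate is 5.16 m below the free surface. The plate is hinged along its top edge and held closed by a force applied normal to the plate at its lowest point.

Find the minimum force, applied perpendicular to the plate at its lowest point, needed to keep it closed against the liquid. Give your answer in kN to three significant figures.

P ≈ 41.6 kN

γ = 1.025 × 9.81 = 10.05525 kN/m³.
The centroid lies 1/2 = 0.5 m below the top edge, so the centroid depth is h_c = 5.16 + 0.5 = 5.66 m.
A = 1.42 × 1 = 1.42 m².
Resultant F = γ·h_c·A = 10.05525 × 5.66 × 1.42 = 80.8161 kN.
I_c = b·h³/12 = 1.42 × 1³/12 = 0.118333 m⁴.
Centre of pressure: y_p = y_c + I_c/(y_c·A) = 5.66 + 0.118333/(5.66 × 1.42) = 5.66 + 0.0147232 = 5.67472 m along the plane.
The resultant acts 0.5 + 0.0147232 = 0.514723 m (along the plate) below the hinge at the top edge, so the moment about the hinge is M = F × 0.514723 = 80.8161 × 0.514723 = 41.5979 kN·m.
A normal force at the bottom, 1 m from the hinge, must supply this moment: P = 41.5979/1 = 41.5979 kN.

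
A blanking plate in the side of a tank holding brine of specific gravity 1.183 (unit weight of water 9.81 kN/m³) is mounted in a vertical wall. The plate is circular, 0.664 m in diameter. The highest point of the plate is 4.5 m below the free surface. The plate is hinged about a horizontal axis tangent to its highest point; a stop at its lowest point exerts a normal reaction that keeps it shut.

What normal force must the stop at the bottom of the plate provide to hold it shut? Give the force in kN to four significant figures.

P ≈ 9.876 kN

γ = 1.183 × 9.81 = 11.60523 kN/m³.
The centroid is at the centre, 0.332 m below the top of the plate, so the centroid depth is h_c = 4.5 + 0.332 = 4.832 m.
A = π(0.332)² = 0.346279 m².
Resultant F = γ·h_c·A = 11.60523 × 4.832 × 0.346279 = 19.4181 kN.
I_c = πr⁴/4 = π × 0.332⁴/4 = 0.00954206 m⁴.
Centre of pressure: y_p = y_c + I_c/(y_c·A) = 4.832 + 0.00954206/(4.832 × 0.346279) = 4.832 + 0.00570281 = 4.8377 m along the plane.
The resultant acts 0.332 + 0.00570281 = 0.337703 m (along the plate) below the hinge at the top edge, so the moment about the hinge is M = F × 0.337703 = 19.4181 × 0.337703 = 6.55755 kN·m.
A normal force at the bottom, 0.664 m from the hinge, must supply this moment: P = 6.55755/0.664 = 9.87583 kN.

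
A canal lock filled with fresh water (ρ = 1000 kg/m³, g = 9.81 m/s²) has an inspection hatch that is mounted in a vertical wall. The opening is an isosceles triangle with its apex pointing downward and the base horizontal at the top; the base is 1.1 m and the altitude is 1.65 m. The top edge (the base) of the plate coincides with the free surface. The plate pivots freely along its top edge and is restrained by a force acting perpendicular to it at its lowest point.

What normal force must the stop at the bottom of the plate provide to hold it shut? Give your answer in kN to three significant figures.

P ≈ 2.45 kN

γ = ρg = 1000 × 9.81 = 9810 N/m³ = 9.81 kN/m³.
With the apex down, the centroid sits h/3 = 1.65/3 = 0.55 m below the base (the top edge), so the centroid depth is h_c = 0.55 m.
A = ½ × 1.1 × 1.65 = 0.9075 m².
Resultant F = γ·h_c·A = 9.81 × 0.55 × 0.9075 = 4.89642 kN.
I_c = b·h³/36 = 1.1 × 1.65³/36 = 0.137259 m⁴.
Centre of pressure: y_p = y_c + I_c/(y_c·A) = 0.55 + 0.137259/(0.55 × 0.9075) = 0.55 + 0.274999 = 0.824999 m along the plane.
The resultant acts 0.55 + 0.274999 = 0.824999 m (along the plate) below the hinge at the top edge, so the moment about the hinge is M = F × 0.824999 = 4.89642 × 0.824999 = 4.03954 kN·m.
A normal force at the bottom, 1.65 m from the hinge, must supply this moment: P = 4.03954/1.65 = 2.44821 kN.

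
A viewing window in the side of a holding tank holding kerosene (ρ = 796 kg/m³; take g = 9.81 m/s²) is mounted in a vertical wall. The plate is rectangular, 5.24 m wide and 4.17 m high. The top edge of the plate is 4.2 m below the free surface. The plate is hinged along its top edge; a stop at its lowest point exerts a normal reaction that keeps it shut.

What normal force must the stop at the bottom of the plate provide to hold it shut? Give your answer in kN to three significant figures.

P ≈ 595 kN

γ = ρg = 796 × 9.81 / 1000 = 7.80876 kN/m³.
The centroid lies 4.17/2 = 2.085 m below the top edge, so the centroid depth is h_c = 4.2 + 2.085 = 6.285 m.
A = 5.24 × 4.17 = 21.8508 m².
Resultant F = γ·h_c·A = 7.80876 × 6.285 × 21.8508 = 1072.39 kN.
I_c = b·h³/12 = 5.24 × 4.17³/12 = 31.6634 m⁴.
Centre of pressure: y_p = y_c + I_c/(y_c·A) = 6.285 + 31.6634/(6.285 × 21.8508) = 6.285 + 0.230561 = 6.51556 m along the plane.
The resultant acts 2.085 + 0.230561 = 2.31556 m (along the plate) below the hinge at the top edge, so the moment about the hinge is M = F × 2.31556 = 1072.39 × 2.31556 = 2483.18 kN·m.
A normal force at the bottom, 4.17 m from the hinge, must supply this moment: P = 2483.18/4.17 = 595.487 kN.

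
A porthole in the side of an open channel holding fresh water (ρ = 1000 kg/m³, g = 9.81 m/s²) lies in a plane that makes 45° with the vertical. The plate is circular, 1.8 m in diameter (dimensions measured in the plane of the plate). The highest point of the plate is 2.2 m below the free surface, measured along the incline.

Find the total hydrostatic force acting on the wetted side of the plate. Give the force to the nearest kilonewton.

γ = ρg = 1000 × 9.81 = 9810 N/m³ = 9.81 kN/m³.
The plate makes 45° with the vertical, i.e. θ = 90° − 45° = 45° to the horizontal. Measuring y along the incline from the free-surface line, vertical depth h = y·sinθ with sinθ = 0.707107.
The centroid is at the centre, 0.9 m below the top of the plate, so y_c = 2.2 + 0.9 = 3.1 m and h_c = 3.1 × 0.707107 = 2.19203 m.
A = π(0.9)² = 2.54469 m².
Resultant F = γ·h_c·A = 9.81 × 2.19203 × 2.54469 = 54.7205 kN.

F ≈ 55 kN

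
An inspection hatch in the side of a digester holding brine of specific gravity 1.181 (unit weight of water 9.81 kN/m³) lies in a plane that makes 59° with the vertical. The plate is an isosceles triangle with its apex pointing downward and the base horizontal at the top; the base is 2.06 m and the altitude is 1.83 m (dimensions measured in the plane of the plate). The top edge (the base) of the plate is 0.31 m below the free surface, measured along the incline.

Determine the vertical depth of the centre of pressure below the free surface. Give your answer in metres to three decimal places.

h_p = 0.578 m

γ = 1.181 × 9.81 = 11.58561 kN/m³.
The plate makes 59° with the vertical, i.e. θ = 90° − 59° = 31° to the horizontal. Measuring y along the incline from the free-surface line, vertical depth h = y·sinθ with sinθ = 0.515038.
With the apex down, the centroid sits h/3 = 1.83/3 = 0.61 m below the base (the top edge), so y_c = 0.31 + 0.61 = 0.92 m and h_c = 0.92 × 0.515038 = 0.473835 m.
A = ½ × 2.06 × 1.83 = 1.8849 m².
Resultant F = γ·h_c·A = 11.58561 × 0.473835 × 1.8849 = 10.3475 kN.
I_c = b·h³/36 = 2.06 × 1.83³/36 = 0.350686 m⁴.
Centre of pressure: y_p = y_c + I_c/(y_c·A) = 0.92 + 0.350686/(0.92 × 1.8849) = 0.92 + 0.202228 = 1.12223 m along the plane.
Vertically, h_p = y_p·sinθ = 1.12223 × 0.515038 = 0.577991 m.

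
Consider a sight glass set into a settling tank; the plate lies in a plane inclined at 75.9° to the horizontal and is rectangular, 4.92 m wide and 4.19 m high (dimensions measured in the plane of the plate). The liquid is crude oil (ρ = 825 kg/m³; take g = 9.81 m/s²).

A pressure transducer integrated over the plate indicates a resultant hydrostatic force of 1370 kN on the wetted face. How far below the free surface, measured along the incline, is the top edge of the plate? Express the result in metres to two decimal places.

γ = ρg = 825 × 9.81 / 1000 = 8.09325 kN/m³.
A = 4.92 × 4.19 = 20.6148 m².
From F = γ·h_c·A, the centroid depth is h_c = 1370/(8.09325 × 20.6148) = 8.21142 m.
Let θ = 75.9° be the plate's angle to the horizontal; measure y along the incline from where the plane meets the free surface. Vertical depth h = y·sinθ with sinθ = 0.969872.
Along the incline, y_c = h_c/sinθ = 8.21142/0.969872 = 8.4665 m.
The centroid lies 4.19/2 = 2.095 m below the top edge, so the top edge sits at y_top = 8.4665 − 2.095 = 6.3715 m along the incline.

y_top ≈ 6.37 m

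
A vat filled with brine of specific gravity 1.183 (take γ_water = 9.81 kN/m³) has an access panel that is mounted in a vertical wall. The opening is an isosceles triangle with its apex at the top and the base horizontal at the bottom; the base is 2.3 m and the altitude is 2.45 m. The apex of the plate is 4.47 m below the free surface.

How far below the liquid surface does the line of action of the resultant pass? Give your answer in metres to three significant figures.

h_p = 6.16 m

γ = 1.183 × 9.81 = 11.60523 kN/m³.
With the apex up, the centroid sits 2h/3 = 2 × 2.45/3 = 1.63333 m below the apex, so the centroid depth is h_c = 4.47 + 1.63333 = 6.10333 m.
A = ½ × 2.3 × 2.45 = 2.8175 m².
Resultant F = γ·h_c·A = 11.60523 × 6.10333 × 2.8175 = 199.565 kN.
I_c = b·h³/36 = 2.3 × 2.45³/36 = 0.939558 m⁴.
Centre of pressure: y_p = y_c + I_c/(y_c·A) = 6.10333 + 0.939558/(6.10333 × 2.8175) = 6.10333 + 0.0546378 = 6.15797 m along the plane.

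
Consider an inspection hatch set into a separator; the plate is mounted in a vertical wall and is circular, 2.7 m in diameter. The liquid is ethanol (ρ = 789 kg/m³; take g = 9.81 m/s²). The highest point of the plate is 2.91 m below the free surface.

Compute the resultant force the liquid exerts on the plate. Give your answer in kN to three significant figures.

γ = ρg = 789 × 9.81 / 1000 = 7.74009 kN/m³.
The centroid is at the centre, 1.35 m below the top of the plate, so the centroid depth is h_c = 2.91 + 1.35 = 4.26 m.
A = π(1.35)² = 5.72555 m².
Resultant F = γ·h_c·A = 7.74009 × 4.26 × 5.72555 = 188.787 kN.

F ≈ 189 kN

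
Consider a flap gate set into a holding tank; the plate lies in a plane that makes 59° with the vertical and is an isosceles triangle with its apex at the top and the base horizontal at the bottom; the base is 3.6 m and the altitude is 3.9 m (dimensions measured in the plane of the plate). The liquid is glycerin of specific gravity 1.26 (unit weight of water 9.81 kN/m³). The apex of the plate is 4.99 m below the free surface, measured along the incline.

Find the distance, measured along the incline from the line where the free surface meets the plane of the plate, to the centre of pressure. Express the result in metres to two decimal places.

y_p = 7.70 m

γ = 1.26 × 9.81 = 12.3606 kN/m³.
The plate makes 59° with the vertical, i.e. θ = 90° − 59° = 31° to the horizontal. Measuring y along the incline from the free-surface line, vertical depth h = y·sinθ with sinθ = 0.515038.
With the apex up, the centroid sits 2h/3 = 2 × 3.9/3 = 2.6 m below the apex, so y_c = 4.99 + 2.6 = 7.59 m and h_c = 7.59 × 0.515038 = 3.90914 m.
A = ½ × 3.6 × 3.9 = 7.02 m².
Resultant F = γ·h_c·A = 12.3606 × 3.90914 × 7.02 = 339.202 kN.
I_c = b·h³/36 = 3.6 × 3.9³/36 = 5.9319 m⁴.
Centre of pressure: y_p = y_c + I_c/(y_c·A) = 7.59 + 5.9319/(7.59 × 7.02) = 7.59 + 0.111331 = 7.70133 m along the plane.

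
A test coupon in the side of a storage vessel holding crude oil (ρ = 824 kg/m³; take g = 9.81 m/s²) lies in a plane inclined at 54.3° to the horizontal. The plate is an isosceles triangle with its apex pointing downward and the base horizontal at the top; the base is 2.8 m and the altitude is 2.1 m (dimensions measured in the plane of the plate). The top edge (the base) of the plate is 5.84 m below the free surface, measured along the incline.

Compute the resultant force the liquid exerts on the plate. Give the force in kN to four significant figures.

γ = ρg = 824 × 9.81 / 1000 = 8.08344 kN/m³.
Let θ = 54.3° be the plate's angle to the horizontal; measure y along the incline from where the plane meets the free surface. Vertical depth h = y·sinθ with sinθ = 0.812084.
With the apex down, the centroid sits h/3 = 2.1/3 = 0.7 m below the base (the top edge), so y_c = 5.84 + 0.7 = 6.54 m and h_c = 6.54 × 0.812084 = 5.31103 m.
A = ½ × 2.8 × 2.1 = 2.94 m².
Resultant F = γ·h_c·A = 8.08344 × 5.31103 × 2.94 = 126.218 kN.

F ≈ 126.2 kN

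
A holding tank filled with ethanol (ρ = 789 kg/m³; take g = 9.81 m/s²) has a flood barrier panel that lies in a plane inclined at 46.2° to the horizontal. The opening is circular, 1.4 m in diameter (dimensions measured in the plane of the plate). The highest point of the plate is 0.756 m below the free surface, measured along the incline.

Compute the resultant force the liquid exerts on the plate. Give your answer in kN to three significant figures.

F ≈ 12.5 kN

γ = ρg = 789 × 9.81 / 1000 = 7.74009 kN/m³.
Let θ = 46.2° be the plate's angle to the horizontal; measure y along the incline from where the plane meets the free surface. Vertical depth h = y·sinθ with sinθ = 0.721760.
The centroid is at the centre, 0.7 m below the top of the plate, so y_c = 0.756 + 0.7 = 1.456 m and h_c = 1.456 × 0.721760 = 1.05088 m.
A = π(0.7)² = 1.53938 m².
Resultant F = γ·h_c·A = 7.74009 × 1.05088 × 1.53938 = 12.5212 kN.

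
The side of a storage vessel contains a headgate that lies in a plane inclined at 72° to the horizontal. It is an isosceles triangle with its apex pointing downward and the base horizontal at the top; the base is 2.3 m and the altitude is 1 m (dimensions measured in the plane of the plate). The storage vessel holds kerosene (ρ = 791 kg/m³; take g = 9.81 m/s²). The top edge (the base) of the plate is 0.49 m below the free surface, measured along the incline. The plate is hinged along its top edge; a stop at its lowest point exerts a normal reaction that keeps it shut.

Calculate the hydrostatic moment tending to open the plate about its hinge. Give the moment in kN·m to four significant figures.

γ = ρg = 791 × 9.81 / 1000 = 7.75971 kN/m³.
Let θ = 72° be the plate's angle to the horizontal; measure y along the incline from where the plane meets the free surface. Vertical depth h = y·sinθ with sinθ = 0.951057.
With the apex down, the centroid sits h/3 = 1/3 = 0.333333 m below the base (the top edge), so y_c = 0.49 + 0.333333 = 0.823333 m and h_c = 0.823333 × 0.951057 = 0.783037 m.
A = ½ × 2.3 × 1 = 1.15 m².
Resultant F = γ·h_c·A = 7.75971 × 0.783037 × 1.15 = 6.98756 kN.
I_c = b·h³/36 = 2.3 × 1³/36 = 0.0638889 m⁴.
Centre of pressure: y_p = y_c + I_c/(y_c·A) = 0.823333 + 0.0638889/(0.823333 × 1.15) = 0.823333 + 0.0674764 = 0.890809 m along the plane.
The resultant acts 0.333333 + 0.0674764 = 0.400809 m (along the plate) below the hinge at the top edge, so the moment about the hinge is M = F × 0.400809 = 6.98756 × 0.400809 = 2.80068 kN·m.

M ≈ 2.801 kN·m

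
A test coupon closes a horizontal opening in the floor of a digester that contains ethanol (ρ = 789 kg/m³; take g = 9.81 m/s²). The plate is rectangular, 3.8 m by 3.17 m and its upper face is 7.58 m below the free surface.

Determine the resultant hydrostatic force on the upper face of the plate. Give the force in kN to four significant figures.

F ≈ 706.7 kN

γ = ρg = 789 × 9.81 / 1000 = 7.74009 kN/m³.
The plate is horizontal, so pressure is uniform at p = γ·h = 7.74009 × 7.58 = 58.6699 kN/m².
A = 3.8 × 3.17 = 12.046 m².
F = p·A = 58.6699 × 12.046 = 706.738 kN.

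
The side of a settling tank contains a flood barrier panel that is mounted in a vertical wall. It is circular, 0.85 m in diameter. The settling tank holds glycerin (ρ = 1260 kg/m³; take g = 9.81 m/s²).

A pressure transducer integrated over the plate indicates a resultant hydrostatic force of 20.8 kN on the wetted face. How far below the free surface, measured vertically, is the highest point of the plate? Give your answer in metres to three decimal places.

d_top ≈ 2.540 m

γ = ρg = 1260 × 9.81 / 1000 = 12.3606 kN/m³.
A = π(0.425)² = 0.56745 m².
From F = γ·h_c·A, the centroid depth is h_c = 20.8/(12.3606 × 0.56745) = 2.96549 m.
The centroid is at the centre, 0.425 m below the top of the plate, so the highest point sits at h_top = 2.96549 − 0.425 = 2.54049 m below the surface.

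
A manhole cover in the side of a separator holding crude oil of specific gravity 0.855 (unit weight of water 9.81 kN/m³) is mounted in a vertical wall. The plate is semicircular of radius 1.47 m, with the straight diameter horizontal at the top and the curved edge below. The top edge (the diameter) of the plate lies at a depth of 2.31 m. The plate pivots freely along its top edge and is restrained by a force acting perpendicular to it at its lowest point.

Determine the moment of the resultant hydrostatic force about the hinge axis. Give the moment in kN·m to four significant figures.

γ = 0.855 × 9.81 = 8.38755 kN/m³.
The centroid of a semicircle lies 4r/(3π) = 0.623887 m from the diameter, here below the top edge, so the centroid depth is h_c = 2.31 + 0.623887 = 2.93389 m.
A = πr²/2 = π × 1.47²/2 = 3.39433 m².
Resultant F = γ·h_c·A = 8.38755 × 2.93389 × 3.39433 = 83.5282 kN.
I_c = (π/8 − 8/(9π))·r⁴ = 0.109757 × 1.47⁴ = 0.512509 m⁴.
Centre of pressure: y_p = y_c + I_c/(y_c·A) = 2.93389 + 0.512509/(2.93389 × 3.39433) = 2.93389 + 0.051464 = 2.98535 m along the plane.
The resultant acts 0.623887 + 0.051464 = 0.675351 m (along the plate) below the hinge at the top edge, so the moment about the hinge is M = F × 0.675351 = 83.5282 × 0.675351 = 56.4109 kN·m.

M ≈ 56.41 kN·m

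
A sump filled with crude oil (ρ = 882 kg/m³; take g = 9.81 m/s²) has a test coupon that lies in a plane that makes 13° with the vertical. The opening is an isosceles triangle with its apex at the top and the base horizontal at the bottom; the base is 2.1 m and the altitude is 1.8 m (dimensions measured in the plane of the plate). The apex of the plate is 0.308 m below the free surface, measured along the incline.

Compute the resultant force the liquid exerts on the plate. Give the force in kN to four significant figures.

γ = ρg = 882 × 9.81 / 1000 = 8.65242 kN/m³.
The plate makes 13° with the vertical, i.e. θ = 90° − 13° = 77° to the horizontal. Measuring y along the incline from the free-surface line, vertical depth h = y·sinθ with sinθ = 0.974370.
With the apex up, the centroid sits 2h/3 = 2 × 1.8/3 = 1.2 m below the apex, so y_c = 0.308 + 1.2 = 1.508 m and h_c = 1.508 × 0.974370 = 1.46935 m.
A = ½ × 2.1 × 1.8 = 1.89 m².
Resultant F = γ·h_c·A = 8.65242 × 1.46935 × 1.89 = 24.0284 kN.

F ≈ 24.03 kN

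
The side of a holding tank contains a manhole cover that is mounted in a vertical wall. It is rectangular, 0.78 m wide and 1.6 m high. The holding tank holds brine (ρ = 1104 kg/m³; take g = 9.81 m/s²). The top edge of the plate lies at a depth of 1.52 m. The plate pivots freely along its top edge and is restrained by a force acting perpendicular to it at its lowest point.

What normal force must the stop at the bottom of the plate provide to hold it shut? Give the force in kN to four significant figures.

γ = ρg = 1104 × 9.81 / 1000 = 10.83024 kN/m³.
The centroid lies 1.6/2 = 0.8 m below the top edge, so the centroid depth is h_c = 1.52 + 0.8 = 2.32 m.
A = 0.78 × 1.6 = 1.248 m².
Resultant F = γ·h_c·A = 10.83024 × 2.32 × 1.248 = 31.3574 kN.
I_c = b·h³/12 = 0.78 × 1.6³/12 = 0.26624 m⁴.
Centre of pressure: y_p = y_c + I_c/(y_c·A) = 2.32 + 0.26624/(2.32 × 1.248) = 2.32 + 0.091954 = 2.41195 m along the plane.
The resultant acts 0.8 + 0.091954 = 0.891954 m (along the plate) below the hinge at the top edge, so the moment about the hinge is M = F × 0.891954 = 31.3574 × 0.891954 = 27.9694 kN·m.
A normal force at the bottom, 1.6 m from the hinge, must supply this moment: P = 27.9694/1.6 = 17.4809 kN.

P ≈ 17.48 kN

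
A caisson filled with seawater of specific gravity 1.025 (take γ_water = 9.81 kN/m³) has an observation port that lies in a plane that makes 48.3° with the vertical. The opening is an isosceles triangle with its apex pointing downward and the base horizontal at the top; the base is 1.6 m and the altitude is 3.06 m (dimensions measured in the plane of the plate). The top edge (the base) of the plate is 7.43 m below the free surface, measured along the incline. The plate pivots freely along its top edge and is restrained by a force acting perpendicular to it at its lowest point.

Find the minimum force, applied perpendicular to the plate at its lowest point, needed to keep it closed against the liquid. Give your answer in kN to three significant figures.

P ≈ 48.9 kN

γ = 1.025 × 9.81 = 10.05525 kN/m³.
The plate makes 48.3° with the vertical, i.e. θ = 90° − 48.3° = 41.7° to the horizontal. Measuring y along the incline from the free-surface line, vertical depth h = y·sinθ with sinθ = 0.665230.
With the apex down, the centroid sits h/3 = 3.06/3 = 1.02 m below the base (the top edge), so y_c = 7.43 + 1.02 = 8.45 m and h_c = 8.45 × 0.665230 = 5.62119 m.
A = ½ × 1.6 × 3.06 = 2.448 m².
Resultant F = γ·h_c·A = 10.05525 × 5.62119 × 2.448 = 138.367 kN.
I_c = b·h³/36 = 1.6 × 3.06³/36 = 1.27345 m⁴.
Centre of pressure: y_p = y_c + I_c/(y_c·A) = 8.45 + 1.27345/(8.45 × 2.448) = 8.45 + 0.0615621 = 8.51156 m along the plane.
The resultant acts 1.02 + 0.0615621 = 1.08156 m (along the plate) below the hinge at the top edge, so the moment about the hinge is M = F × 1.08156 = 138.367 × 1.08156 = 149.652 kN·m.
A normal force at the bottom, 3.06 m from the hinge, must supply this moment: P = 149.652/3.06 = 48.9059 kN.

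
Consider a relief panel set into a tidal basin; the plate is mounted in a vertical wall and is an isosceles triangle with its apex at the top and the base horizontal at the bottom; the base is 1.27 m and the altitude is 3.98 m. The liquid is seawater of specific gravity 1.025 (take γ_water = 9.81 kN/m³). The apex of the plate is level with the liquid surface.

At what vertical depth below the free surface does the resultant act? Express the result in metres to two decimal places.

γ = 1.025 × 9.81 = 10.05525 kN/m³.
With the apex up, the centroid sits 2h/3 = 2 × 3.98/3 = 2.65333 m below the apex, so the centroid depth is h_c = 2.65333 m.
A = ½ × 1.27 × 3.98 = 2.5273 m².
Resultant F = γ·h_c·A = 10.05525 × 2.65333 × 2.5273 = 67.4281 kN.
I_c = b·h³/36 = 1.27 × 3.98³/36 = 2.22408 m⁴.
Centre of pressure: y_p = y_c + I_c/(y_c·A) = 2.65333 + 2.22408/(2.65333 × 2.5273) = 2.65333 + 0.331667 = 2.985 m along the plane.

h_p = 2.99 m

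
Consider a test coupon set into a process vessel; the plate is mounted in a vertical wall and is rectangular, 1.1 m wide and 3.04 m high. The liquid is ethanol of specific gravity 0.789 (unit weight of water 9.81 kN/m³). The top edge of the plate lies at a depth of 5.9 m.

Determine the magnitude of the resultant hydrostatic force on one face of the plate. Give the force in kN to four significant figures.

γ = 0.789 × 9.81 = 7.74009 kN/m³.
The centroid lies 3.04/2 = 1.52 m below the top edge, so the centroid depth is h_c = 5.9 + 1.52 = 7.42 m.
A = 1.1 × 3.04 = 3.344 m².
Resultant F = γ·h_c·A = 7.74009 × 7.42 × 3.344 = 192.051 kN.

F ≈ 192.1 kN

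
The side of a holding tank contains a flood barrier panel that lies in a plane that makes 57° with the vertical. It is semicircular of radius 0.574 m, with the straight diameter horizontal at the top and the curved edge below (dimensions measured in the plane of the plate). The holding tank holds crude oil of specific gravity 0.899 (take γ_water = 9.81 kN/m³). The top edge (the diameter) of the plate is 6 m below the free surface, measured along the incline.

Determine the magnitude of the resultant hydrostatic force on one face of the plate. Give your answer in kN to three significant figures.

F ≈ 15.5 kN

γ = 0.899 × 9.81 = 8.81919 kN/m³.
The plate makes 57° with the vertical, i.e. θ = 90° − 57° = 33° to the horizontal. Measuring y along the incline from the free-surface line, vertical depth h = y·sinθ with sinθ = 0.544639.
The centroid of a semicircle lies 4r/(3π) = 0.243613 m from the diameter, here below the top edge, so y_c = 6 + 0.243613 = 6.24361 m and h_c = 6.24361 × 0.544639 = 3.40051 m.
A = πr²/2 = π × 0.574²/2 = 0.51754 m².
Resultant F = γ·h_c·A = 8.81919 × 3.40051 × 0.51754 = 15.5209 kN.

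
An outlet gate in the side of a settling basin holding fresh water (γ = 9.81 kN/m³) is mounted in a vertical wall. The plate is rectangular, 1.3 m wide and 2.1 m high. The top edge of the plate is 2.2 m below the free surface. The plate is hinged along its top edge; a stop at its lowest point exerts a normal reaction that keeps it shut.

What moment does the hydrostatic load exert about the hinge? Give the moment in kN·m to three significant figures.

M ≈ 101 kN·m

γ = 9.81 kN/m³.
The centroid lies 2.1/2 = 1.05 m below the top edge, so the centroid depth is h_c = 2.2 + 1.05 = 3.25 m.
A = 1.3 × 2.1 = 2.73 m².
Resultant F = γ·h_c·A = 9.81 × 3.25 × 2.73 = 87.0392 kN.
I_c = b·h³/12 = 1.3 × 2.1³/12 = 1.00328 m⁴.
Centre of pressure: y_p = y_c + I_c/(y_c·A) = 3.25 + 1.00328/(3.25 × 2.73) = 3.25 + 0.113077 = 3.36308 m along the plane.
The resultant acts 1.05 + 0.113077 = 1.16308 m (along the plate) below the hinge at the top edge, so the moment about the hinge is M = F × 1.16308 = 87.0392 × 1.16308 = 101.234 kN·m.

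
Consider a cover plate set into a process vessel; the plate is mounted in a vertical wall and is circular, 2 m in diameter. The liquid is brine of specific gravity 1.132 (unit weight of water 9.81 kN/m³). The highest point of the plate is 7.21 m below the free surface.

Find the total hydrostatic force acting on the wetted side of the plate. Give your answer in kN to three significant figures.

γ = 1.132 × 9.81 = 11.10492 kN/m³.
The centroid is at the centre, 1 m below the top of the plate, so the centroid depth is h_c = 7.21 + 1 = 8.21 m.
A = π(1)² = 3.14159 m².
Resultant F = γ·h_c·A = 11.10492 × 8.21 × 3.14159 = 286.423 kN.

F ≈ 286 kN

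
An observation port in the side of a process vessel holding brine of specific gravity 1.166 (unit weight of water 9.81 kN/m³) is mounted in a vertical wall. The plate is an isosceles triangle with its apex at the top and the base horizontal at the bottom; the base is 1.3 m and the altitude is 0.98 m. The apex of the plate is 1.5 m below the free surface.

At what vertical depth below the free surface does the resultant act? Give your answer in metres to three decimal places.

h_p = 2.178 m

γ = 1.166 × 9.81 = 11.43846 kN/m³.
With the apex up, the centroid sits 2h/3 = 2 × 0.98/3 = 0.653333 m below the apex, so the centroid depth is h_c = 1.5 + 0.653333 = 2.15333 m.
A = ½ × 1.3 × 0.98 = 0.637 m².
Resultant F = γ·h_c·A = 11.43846 × 2.15333 × 0.637 = 15.6898 kN.
I_c = b·h³/36 = 1.3 × 0.98³/36 = 0.0339875 m⁴.
Centre of pressure: y_p = y_c + I_c/(y_c·A) = 2.15333 + 0.0339875/(2.15333 × 0.637) = 2.15333 + 0.0247782 = 2.17811 m along the plane.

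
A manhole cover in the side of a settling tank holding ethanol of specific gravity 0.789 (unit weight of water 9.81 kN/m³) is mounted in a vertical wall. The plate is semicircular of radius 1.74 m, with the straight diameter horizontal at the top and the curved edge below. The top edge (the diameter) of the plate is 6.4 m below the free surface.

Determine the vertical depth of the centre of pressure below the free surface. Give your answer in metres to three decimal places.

h_p = 7.168 m

γ = 0.789 × 9.81 = 7.74009 kN/m³.
The centroid of a semicircle lies 4r/(3π) = 0.738479 m from the diameter, here below the top edge, so the centroid depth is h_c = 6.4 + 0.738479 = 7.13848 m.
A = πr²/2 = π × 1.74²/2 = 4.75574 m².
Resultant F = γ·h_c·A = 7.74009 × 7.13848 × 4.75574 = 262.766 kN.
I_c = (π/8 − 8/(9π))·r⁴ = 0.109757 × 1.74⁴ = 1.00607 m⁴.
Centre of pressure: y_p = y_c + I_c/(y_c·A) = 7.13848 + 1.00607/(7.13848 × 4.75574) = 7.13848 + 0.029635 = 7.16812 m along the plane.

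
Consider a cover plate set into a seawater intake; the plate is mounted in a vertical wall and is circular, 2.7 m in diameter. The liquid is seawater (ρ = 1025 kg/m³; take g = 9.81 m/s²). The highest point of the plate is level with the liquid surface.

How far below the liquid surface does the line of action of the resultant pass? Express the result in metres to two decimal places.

γ = ρg = 1025 × 9.81 / 1000 = 10.05525 kN/m³.
The centroid is at the centre, 1.35 m below the top of the plate, so the centroid depth is h_c = 1.35 m.
A = π(1.35)² = 5.72555 m².
Resultant F = γ·h_c·A = 10.05525 × 1.35 × 5.72555 = 77.722 kN.
I_c = πr⁴/4 = π × 1.35⁴/4 = 2.6087 m⁴.
Centre of pressure: y_p = y_c + I_c/(y_c·A) = 1.35 + 2.6087/(1.35 × 5.72555) = 1.35 + 0.3375 = 1.6875 m along the plane.

h_p = 1.69 m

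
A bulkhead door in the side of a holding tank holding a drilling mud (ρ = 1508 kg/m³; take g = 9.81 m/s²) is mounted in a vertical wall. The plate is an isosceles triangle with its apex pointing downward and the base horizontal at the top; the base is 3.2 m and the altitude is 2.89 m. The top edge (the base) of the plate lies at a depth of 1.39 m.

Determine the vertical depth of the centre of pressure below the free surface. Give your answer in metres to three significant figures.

γ = ρg = 1508 × 9.81 / 1000 = 14.79348 kN/m³.
With the apex down, the centroid sits h/3 = 2.89/3 = 0.963333 m below the base (the top edge), so the centroid depth is h_c = 1.39 + 0.963333 = 2.35333 m.
A = ½ × 3.2 × 2.89 = 4.624 m².
Resultant F = γ·h_c·A = 14.79348 × 2.35333 × 4.624 = 160.98 kN.
I_c = b·h³/36 = 3.2 × 2.89³/36 = 2.14556 m⁴.
Centre of pressure: y_p = y_c + I_c/(y_c·A) = 2.35333 + 2.14556/(2.35333 × 4.624) = 2.35333 + 0.19717 = 2.5505 m along the plane.

h_p = 2.55 m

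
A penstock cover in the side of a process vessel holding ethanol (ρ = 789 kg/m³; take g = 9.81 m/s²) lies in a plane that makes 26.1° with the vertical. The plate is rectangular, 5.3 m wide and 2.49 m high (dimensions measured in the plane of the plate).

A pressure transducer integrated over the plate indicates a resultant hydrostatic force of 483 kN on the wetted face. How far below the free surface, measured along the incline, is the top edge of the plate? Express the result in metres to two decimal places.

y_top ≈ 4.02 m

γ = ρg = 789 × 9.81 / 1000 = 7.74009 kN/m³.
A = 5.3 × 2.49 = 13.197 m².
From F = γ·h_c·A, the centroid depth is h_c = 483/(7.74009 × 13.197) = 4.72853 m.
The plate makes 26.1° with the vertical, i.e. θ = 90° − 26.1° = 63.9° to the horizontal. Measuring y along the incline from the free-surface line, vertical depth h = y·sinθ with sinθ = 0.898028.
Along the incline, y_c = h_c/sinθ = 4.72853/0.898028 = 5.26546 m.
The centroid lies 2.49/2 = 1.245 m below the top edge, so the top edge sits at y_top = 5.26546 − 1.245 = 4.02046 m along the incline.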